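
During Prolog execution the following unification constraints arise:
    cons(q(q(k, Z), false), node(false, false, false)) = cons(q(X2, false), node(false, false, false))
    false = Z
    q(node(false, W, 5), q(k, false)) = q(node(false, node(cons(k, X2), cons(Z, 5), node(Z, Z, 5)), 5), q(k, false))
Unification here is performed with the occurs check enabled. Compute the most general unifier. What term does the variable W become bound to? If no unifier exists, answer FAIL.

Decompose cons/2: q(q(k, Z), false) = q(X2, false),  node(false, false, false) = node(false, false, false).
Decompose q/2: q(k, Z) = X2,  false = false.
Bind X2 := q(k, Z); substituting into the one remaining equation that mentions X2 gives: q(node(false, W, 5), q(k, false)) = q(node(false, node(cons(k, q(k, Z)), cons(Z, 5), node(Z, Z, 5)), 5), q(k, false)).
Delete trivial equation false = false.
Delete trivial equation node(false, false, false) = node(false, false, false).
Bind Z := false; substituting into the remaining equation gives: q(node(false, W, 5), q(k, false)) = q(node(false, node(cons(k, q(k, false)), cons(false, 5), node(false, false, 5)), 5), q(k, false)). Substituting into the earlier binding gives X2 := q(k, false).
Decompose q/2: node(false, W, 5) = node(false, node(cons(k, q(k, false)), cons(false, 5), node(false, false, 5)), 5),  q(k, false) = q(k, false).
Decompose node/3: false = false,  W = node(cons(k, q(k, false)), cons(false, 5), node(false, false, 5)),  5 = 5.
Delete trivial equation false = false.
Bind W := node(cons(k, q(k, false)), cons(false, 5), node(false, false, 5)); no other remaining equation mentions W.
Delete trivial equation 5 = 5.
Delete trivial equation q(k, false) = q(k, false).
MGU = { X2 ↦ q(k, false), Z ↦ false, W ↦ node(cons(k, q(k, false)), cons(false, 5), node(false, false, 5)) }, so W ↦ node(cons(k, q(k, false)), cons(false, 5), node(false, false, 5)).

node(cons(k, q(k, false)), cons(false, 5), node(false, false, 5))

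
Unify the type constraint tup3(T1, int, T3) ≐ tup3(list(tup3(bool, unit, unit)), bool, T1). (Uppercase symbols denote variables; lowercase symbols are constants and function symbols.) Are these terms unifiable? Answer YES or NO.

Decompose tup3/3: T1 ≐ list(tup3(bool, unit, unit)),  int ≐ bool,  T3 ≐ T1.
Bind T1 := list(tup3(bool, unit, unit)); substituting into the one remaining equation that mentions T1 gives: T3 ≐ list(tup3(bool, unit, unit)).
Clash: constants int and bool differ; no unifier exists.

NO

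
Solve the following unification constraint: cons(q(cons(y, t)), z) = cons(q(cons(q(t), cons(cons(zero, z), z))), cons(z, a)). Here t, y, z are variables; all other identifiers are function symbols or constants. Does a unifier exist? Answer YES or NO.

NO

Decompose cons/2: q(cons(y, t)) = q(cons(q(t), cons(cons(zero, z), z))),  z = cons(z, a).
Decompose q/1: cons(y, t) = cons(q(t), cons(cons(zero, z), z)).
Decompose cons/2: y = q(t),  t = cons(cons(zero, z), z).
Bind y := q(t); no other remaining equation mentions y.
Bind t := cons(cons(zero, z), z); no other remaining equation mentions t. Substituting into the earlier binding gives y := q(cons(cons(zero, z), z)).
Occurs check fails: z occurs in cons(z, a); the equation z = cons(z, a) has no finite solution.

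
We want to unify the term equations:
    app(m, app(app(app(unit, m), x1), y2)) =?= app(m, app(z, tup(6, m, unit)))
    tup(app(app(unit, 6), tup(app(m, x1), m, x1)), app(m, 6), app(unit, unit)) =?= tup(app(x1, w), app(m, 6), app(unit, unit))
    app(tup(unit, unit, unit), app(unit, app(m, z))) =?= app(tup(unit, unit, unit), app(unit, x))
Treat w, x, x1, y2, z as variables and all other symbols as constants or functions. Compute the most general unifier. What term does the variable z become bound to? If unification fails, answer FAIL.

app(app(unit, m), app(unit, 6))

Decompose app/2: m =?= m,  app(app(app(unit, m), x1), y2) =?= app(z, tup(6, m, unit)).
Delete trivial equation m =?= m.
Decompose app/2: app(app(unit, m), x1) =?= z,  y2 =?= tup(6, m, unit).
Bind z := app(app(unit, m), x1); substituting into the one remaining equation that mentions z gives: app(tup(unit, unit, unit), app(unit, app(m, app(app(unit, m), x1)))) =?= app(tup(unit, unit, unit), app(unit, x)).
Bind y2 := tup(6, m, unit); no other remaining equation mentions y2.
Decompose tup/3: app(app(unit, 6), tup(app(m, x1), m, x1)) =?= app(x1, w),  app(m, 6) =?= app(m, 6),  app(unit, unit) =?= app(unit, unit).
Decompose app/2: app(unit, 6) =?= x1,  tup(app(m, x1), m, x1) =?= w.
Bind x1 := app(unit, 6); substituting into the 2 remaining equations that mention x1 gives: tup(app(m, app(unit, 6)), m, app(unit, 6)) =?= w,  app(tup(unit, unit, unit), app(unit, app(m, app(app(unit, m), app(unit, 6))))) =?= app(tup(unit, unit, unit), app(unit, x)). Substituting into the earlier binding gives z := app(app(unit, m), app(unit, 6)).
Bind w := tup(app(m, app(unit, 6)), m, app(unit, 6)); no other remaining equation mentions w.
Delete trivial equation app(m, 6) =?= app(m, 6).
Delete trivial equation app(unit, unit) =?= app(unit, unit).
Decompose app/2: tup(unit, unit, unit) =?= tup(unit, unit, unit),  app(unit, app(m, app(app(unit, m), app(unit, 6)))) =?= app(unit, x).
Delete trivial equation tup(unit, unit, unit) =?= tup(unit, unit, unit).
Decompose app/2: unit =?= unit,  app(m, app(app(unit, m), app(unit, 6))) =?= x.
Delete trivial equation unit =?= unit.
Bind x := app(m, app(app(unit, m), app(unit, 6))).
MGU = { z -> app(app(unit, m), app(unit, 6)), y2 -> tup(6, m, unit), x1 -> app(unit, 6), w -> tup(app(m, app(unit, 6)), m, app(unit, 6)), x -> app(m, app(app(unit, m), app(unit, 6))) }, so z -> app(app(unit, m), app(unit, 6)).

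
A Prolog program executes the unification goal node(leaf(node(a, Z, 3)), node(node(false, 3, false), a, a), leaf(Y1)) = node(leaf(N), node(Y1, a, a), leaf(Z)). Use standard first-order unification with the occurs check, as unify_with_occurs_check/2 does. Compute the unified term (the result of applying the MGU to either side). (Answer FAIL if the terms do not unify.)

node(leaf(node(a, node(false, 3, false), 3)), node(node(false, 3, false), a, a), leaf(node(false, 3, false)))

Decompose node/3: leaf(node(a, Z, 3)) = leaf(N),  node(node(false, 3, false), a, a) = node(Y1, a, a),  leaf(Y1) = leaf(Z).
Decompose leaf/1: node(a, Z, 3) = N.
Bind N := node(a, Z, 3); no other remaining equation mentions N.
Decompose node/3: node(false, 3, false) = Y1,  a = a,  a = a.
Bind Y1 := node(false, 3, false); substituting into the one remaining equation that mentions Y1 gives: leaf(node(false, 3, false)) = leaf(Z).
Delete trivial equation a = a.
Delete trivial equation a = a.
Decompose leaf/1: node(false, 3, false) = Z.
Bind Z := node(false, 3, false). Substituting into the earlier binding gives N := node(a, node(false, 3, false), 3).
Applying the MGU to either side gives node(leaf(node(a, node(false, 3, false), 3)), node(node(false, 3, false), a, a), leaf(node(false, 3, false))).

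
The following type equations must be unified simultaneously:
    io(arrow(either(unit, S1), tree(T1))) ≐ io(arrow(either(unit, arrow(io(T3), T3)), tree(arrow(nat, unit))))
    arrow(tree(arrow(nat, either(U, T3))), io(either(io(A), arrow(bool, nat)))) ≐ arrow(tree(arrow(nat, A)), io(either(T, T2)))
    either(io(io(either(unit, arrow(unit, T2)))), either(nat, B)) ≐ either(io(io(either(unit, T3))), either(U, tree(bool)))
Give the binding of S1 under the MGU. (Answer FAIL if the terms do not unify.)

Decompose io/1: arrow(either(unit, S1), tree(T1)) ≐ arrow(either(unit, arrow(io(T3), T3)), tree(arrow(nat, unit))).
Decompose arrow/2: either(unit, S1) ≐ either(unit, arrow(io(T3), T3)),  tree(T1) ≐ tree(arrow(nat, unit)).
Decompose either/2: unit ≐ unit,  S1 ≐ arrow(io(T3), T3).
Delete trivial equation unit ≐ unit.
Bind S1 := arrow(io(T3), T3); no other remaining equation mentions S1.
Decompose tree/1: T1 ≐ arrow(nat, unit).
Bind T1 := arrow(nat, unit); no other remaining equation mentions T1.
Decompose arrow/2: tree(arrow(nat, either(U, T3))) ≐ tree(arrow(nat, A)),  io(either(io(A), arrow(bool, nat))) ≐ io(either(T, T2)).
Decompose tree/1: arrow(nat, either(U, T3)) ≐ arrow(nat, A).
Decompose arrow/2: nat ≐ nat,  either(U, T3) ≐ A.
Delete trivial equation nat ≐ nat.
Bind A := either(U, T3); substituting into the one remaining equation that mentions A gives: io(either(io(either(U, T3)), arrow(bool, nat))) ≐ io(either(T, T2)).
Decompose io/1: either(io(either(U, T3)), arrow(bool, nat)) ≐ either(T, T2).
Decompose either/2: io(either(U, T3)) ≐ T,  arrow(bool, nat) ≐ T2.
Bind T := io(either(U, T3)); no other remaining equation mentions T.
Bind T2 := arrow(bool, nat); substituting into the remaining equation gives: either(io(io(either(unit, arrow(unit, arrow(bool, nat))))), either(nat, B)) ≐ either(io(io(either(unit, T3))), either(U, tree(bool))).
Decompose either/2: io(io(either(unit, arrow(unit, arrow(bool, nat))))) ≐ io(io(either(unit, T3))),  either(nat, B) ≐ either(U, tree(bool)).
Decompose io/1: io(either(unit, arrow(unit, arrow(bool, nat)))) ≐ io(either(unit, T3)).
Decompose io/1: either(unit, arrow(unit, arrow(bool, nat))) ≐ either(unit, T3).
Decompose either/2: unit ≐ unit,  arrow(unit, arrow(bool, nat)) ≐ T3.
Delete trivial equation unit ≐ unit.
Bind T3 := arrow(unit, arrow(bool, nat)); no other remaining equation mentions T3. Substituting into the earlier bindings gives S1 := arrow(io(arrow(unit, arrow(bool, nat))), arrow(unit, arrow(bool, nat))), A := either(U, arrow(unit, arrow(bool, nat))), T := io(either(U, arrow(unit, arrow(bool, nat)))).
Decompose either/2: nat ≐ U,  B ≐ tree(bool).
Bind U := nat; no other remaining equation mentions U. Substituting into the earlier bindings gives A := either(nat, arrow(unit, arrow(bool, nat))), T := io(either(nat, arrow(unit, arrow(bool, nat)))).
Bind B := tree(bool).
MGU = { S1 := arrow(io(arrow(unit, arrow(bool, nat))), arrow(unit, arrow(bool, nat))), T1 := arrow(nat, unit), A := either(nat, arrow(unit, arrow(bool, nat))), T := io(either(nat, arrow(unit, arrow(bool, nat)))), T2 := arrow(bool, nat), T3 := arrow(unit, arrow(bool, nat)), U := nat, B := tree(bool) }, so S1 := arrow(io(arrow(unit, arrow(bool, nat))), arrow(unit, arrow(bool, nat))).

arrow(io(arrow(unit, arrow(bool, nat))), arrow(unit, arrow(bool, nat)))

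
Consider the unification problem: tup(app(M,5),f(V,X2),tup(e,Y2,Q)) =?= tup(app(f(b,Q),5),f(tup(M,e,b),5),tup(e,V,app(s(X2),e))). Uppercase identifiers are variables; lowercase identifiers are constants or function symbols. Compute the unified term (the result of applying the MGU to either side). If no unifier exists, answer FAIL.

Decompose tup/3: app(M,5) =?= app(f(b,Q),5),  f(V,X2) =?= f(tup(M,e,b),5),  tup(e,Y2,Q) =?= tup(e,V,app(s(X2),e)).
Decompose app/2: M =?= f(b,Q),  5 =?= 5.
Bind M := f(b,Q); substituting into the one remaining equation that mentions M gives: f(V,X2) =?= f(tup(f(b,Q),e,b),5).
Delete trivial equation 5 =?= 5.
Decompose f/2: V =?= tup(f(b,Q),e,b),  X2 =?= 5.
Bind V := tup(f(b,Q),e,b); substituting into the one remaining equation that mentions V gives: tup(e,Y2,Q) =?= tup(e,tup(f(b,Q),e,b),app(s(X2),e)).
Bind X2 := 5; substituting into the remaining equation gives: tup(e,Y2,Q) =?= tup(e,tup(f(b,Q),e,b),app(s(5),e)).
Decompose tup/3: e =?= e,  Y2 =?= tup(f(b,Q),e,b),  Q =?= app(s(5),e).
Delete trivial equation e =?= e.
Bind Y2 := tup(f(b,Q),e,b); no other remaining equation mentions Y2.
Bind Q := app(s(5),e). Substituting into the earlier bindings gives M := f(b,app(s(5),e)), V := tup(f(b,app(s(5),e)),e,b), Y2 := tup(f(b,app(s(5),e)),e,b).
Applying the MGU to either side gives tup(app(f(b,app(s(5),e)),5),f(tup(f(b,app(s(5),e)),e,b),5),tup(e,tup(f(b,app(s(5),e)),e,b),app(s(5),e))).

tup(app(f(b,app(s(5),e)),5),f(tup(f(b,app(s(5),e)),e,b),5),tup(e,tup(f(b,app(s(5),e)),e,b),app(s(5),e)))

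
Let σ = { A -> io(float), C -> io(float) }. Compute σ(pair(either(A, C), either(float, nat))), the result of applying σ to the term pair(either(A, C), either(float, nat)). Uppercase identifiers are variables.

pair(either(io(float), io(float)), either(float, nat))

Replace each occurrence of A with io(float).
Replace each occurrence of C with io(float).
Result: pair(either(io(float), io(float)), either(float, nat)).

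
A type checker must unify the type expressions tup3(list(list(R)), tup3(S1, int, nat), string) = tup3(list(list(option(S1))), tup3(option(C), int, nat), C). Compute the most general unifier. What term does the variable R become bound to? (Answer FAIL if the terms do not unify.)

option(option(string))

Decompose tup3/3: list(list(R)) = list(list(option(S1))),  tup3(S1, int, nat) = tup3(option(C), int, nat),  string = C.
Decompose list/1: list(R) = list(option(S1)).
Decompose list/1: R = option(S1).
Bind R := option(S1); no other remaining equation mentions R.
Decompose tup3/3: S1 = option(C),  int = int,  nat = nat.
Bind S1 := option(C); no other remaining equation mentions S1. Substituting into the earlier binding gives R := option(option(C)).
Delete trivial equation int = int.
Delete trivial equation nat = nat.
Bind C := string. Substituting into the earlier bindings gives R := option(option(string)), S1 := option(string).
MGU = { R -> option(option(string)), S1 -> option(string), C -> string }, so R -> option(option(string)).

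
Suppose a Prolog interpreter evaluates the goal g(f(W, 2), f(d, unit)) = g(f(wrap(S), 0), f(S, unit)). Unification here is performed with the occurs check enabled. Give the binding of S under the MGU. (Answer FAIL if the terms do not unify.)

Decompose g/2: f(W, 2) = f(wrap(S), 0),  f(d, unit) = f(S, unit).
Decompose f/2: W = wrap(S),  2 = 0.
Bind W := wrap(S); no other remaining equation mentions W.
Clash: constants 2 and 0 differ; no unifier exists.

FAIL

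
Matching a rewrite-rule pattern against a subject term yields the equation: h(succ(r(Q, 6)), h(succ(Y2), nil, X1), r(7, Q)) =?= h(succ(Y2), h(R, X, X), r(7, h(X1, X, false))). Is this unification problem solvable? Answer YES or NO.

Decompose h/3: succ(r(Q, 6)) =?= succ(Y2),  h(succ(Y2), nil, X1) =?= h(R, X, X),  r(7, Q) =?= r(7, h(X1, X, false)).
Decompose succ/1: r(Q, 6) =?= Y2.
Bind Y2 := r(Q, 6); substituting into the one remaining equation that mentions Y2 gives: h(succ(r(Q, 6)), nil, X1) =?= h(R, X, X).
Decompose h/3: succ(r(Q, 6)) =?= R,  nil =?= X,  X1 =?= X.
Bind R := succ(r(Q, 6)); no other remaining equation mentions R.
Bind X := nil; substituting into the remaining equations gives: X1 =?= nil,  r(7, Q) =?= r(7, h(X1, nil, false)).
Bind X1 := nil; substituting into the remaining equation gives: r(7, Q) =?= r(7, h(nil, nil, false)).
Decompose r/2: 7 =?= 7,  Q =?= h(nil, nil, false).
Delete trivial equation 7 =?= 7.
Bind Q := h(nil, nil, false). Substituting into the earlier bindings gives Y2 := r(h(nil, nil, false), 6), R := succ(r(h(nil, nil, false), 6)).
No equations remain and no clash or occurs-check failure arose, so a unifier exists.

YES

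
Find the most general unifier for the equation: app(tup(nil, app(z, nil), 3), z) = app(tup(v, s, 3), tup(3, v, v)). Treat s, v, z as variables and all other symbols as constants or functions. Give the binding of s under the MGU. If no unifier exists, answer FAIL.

Decompose app/2: tup(nil, app(z, nil), 3) = tup(v, s, 3),  z = tup(3, v, v).
Decompose tup/3: nil = v,  app(z, nil) = s,  3 = 3.
Bind v := nil; substituting into the one remaining equation that mentions v gives: z = tup(3, nil, nil).
Bind s := app(z, nil); no other remaining equation mentions s.
Delete trivial equation 3 = 3.
Bind z := tup(3, nil, nil). Substituting into the earlier binding gives s := app(tup(3, nil, nil), nil).
MGU = { v ↦ nil, s ↦ app(tup(3, nil, nil), nil), z ↦ tup(3, nil, nil) }, so s ↦ app(tup(3, nil, nil), nil).

app(tup(3, nil, nil), nil)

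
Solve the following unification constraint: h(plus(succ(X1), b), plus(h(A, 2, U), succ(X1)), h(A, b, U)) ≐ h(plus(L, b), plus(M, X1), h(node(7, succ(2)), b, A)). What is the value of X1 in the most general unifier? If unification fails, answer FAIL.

Decompose h/3: plus(succ(X1), b) ≐ plus(L, b),  plus(h(A, 2, U), succ(X1)) ≐ plus(M, X1),  h(A, b, U) ≐ h(node(7, succ(2)), b, A).
Decompose plus/2: succ(X1) ≐ L,  b ≐ b.
Bind L := succ(X1); no other remaining equation mentions L.
Delete trivial equation b ≐ b.
Decompose plus/2: h(A, 2, U) ≐ M,  succ(X1) ≐ X1.
Bind M := h(A, 2, U); no other remaining equation mentions M.
Occurs check fails: X1 occurs in succ(X1); the equation X1 ≐ succ(X1) has no finite solution.

FAIL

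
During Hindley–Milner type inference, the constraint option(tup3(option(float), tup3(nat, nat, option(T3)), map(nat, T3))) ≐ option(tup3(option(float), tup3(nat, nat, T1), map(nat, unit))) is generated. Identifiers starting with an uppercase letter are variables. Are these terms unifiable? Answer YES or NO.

Decompose option/1: tup3(option(float), tup3(nat, nat, option(T3)), map(nat, T3)) ≐ tup3(option(float), tup3(nat, nat, T1), map(nat, unit)).
Decompose tup3/3: option(float) ≐ option(float),  tup3(nat, nat, option(T3)) ≐ tup3(nat, nat, T1),  map(nat, T3) ≐ map(nat, unit).
Delete trivial equation option(float) ≐ option(float).
Decompose tup3/3: nat ≐ nat,  nat ≐ nat,  option(T3) ≐ T1.
Delete trivial equation nat ≐ nat.
Delete trivial equation nat ≐ nat.
Bind T1 := option(T3); no other remaining equation mentions T1.
Decompose map/2: nat ≐ nat,  T3 ≐ unit.
Delete trivial equation nat ≐ nat.
Bind T3 := unit. Substituting into the earlier binding gives T1 := option(unit).
No equations remain and no clash or occurs-check failure arose, so a unifier exists.

YES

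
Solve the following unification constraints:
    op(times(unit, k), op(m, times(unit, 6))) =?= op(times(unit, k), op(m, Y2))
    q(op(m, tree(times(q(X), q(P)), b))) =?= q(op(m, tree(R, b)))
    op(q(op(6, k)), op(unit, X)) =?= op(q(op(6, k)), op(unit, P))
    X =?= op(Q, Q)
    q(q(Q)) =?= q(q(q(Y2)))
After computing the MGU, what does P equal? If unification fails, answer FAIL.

op(q(times(unit, 6)), q(times(unit, 6)))

Decompose op/2: times(unit, k) =?= times(unit, k),  op(m, times(unit, 6)) =?= op(m, Y2).
Delete trivial equation times(unit, k) =?= times(unit, k).
Decompose op/2: m =?= m,  times(unit, 6) =?= Y2.
Delete trivial equation m =?= m.
Bind Y2 := times(unit, 6); substituting into the one remaining equation that mentions Y2 gives: q(q(Q)) =?= q(q(q(times(unit, 6)))).
Decompose q/1: op(m, tree(times(q(X), q(P)), b)) =?= op(m, tree(R, b)).
Decompose op/2: m =?= m,  tree(times(q(X), q(P)), b) =?= tree(R, b).
Delete trivial equation m =?= m.
Decompose tree/2: times(q(X), q(P)) =?= R,  b =?= b.
Bind R := times(q(X), q(P)); no other remaining equation mentions R.
Delete trivial equation b =?= b.
Decompose op/2: q(op(6, k)) =?= q(op(6, k)),  op(unit, X) =?= op(unit, P).
Delete trivial equation q(op(6, k)) =?= q(op(6, k)).
Decompose op/2: unit =?= unit,  X =?= P.
Delete trivial equation unit =?= unit.
Bind X := P; substituting into the one remaining equation that mentions X gives: P =?= op(Q, Q). Substituting into the earlier binding gives R := times(q(P), q(P)).
Bind P := op(Q, Q); no other remaining equation mentions P. Substituting into the earlier bindings gives R := times(q(op(Q, Q)), q(op(Q, Q))), X := op(Q, Q).
Decompose q/1: q(Q) =?= q(q(times(unit, 6))).
Decompose q/1: Q =?= q(times(unit, 6)).
Bind Q := q(times(unit, 6)). Substituting into the earlier bindings gives R := times(q(op(q(times(unit, 6)), q(times(unit, 6)))), q(op(q(times(unit, 6)), q(times(unit, 6))))), X := op(q(times(unit, 6)), q(times(unit, 6))), P := op(q(times(unit, 6)), q(times(unit, 6))).
MGU = { Y2 ↦ times(unit, 6), R ↦ times(q(op(q(times(unit, 6)), q(times(unit, 6)))), q(op(q(times(unit, 6)), q(times(unit, 6))))), X ↦ op(q(times(unit, 6)), q(times(unit, 6))), P ↦ op(q(times(unit, 6)), q(times(unit, 6))), Q ↦ q(times(unit, 6)) }, so P ↦ op(q(times(unit, 6)), q(times(unit, 6))).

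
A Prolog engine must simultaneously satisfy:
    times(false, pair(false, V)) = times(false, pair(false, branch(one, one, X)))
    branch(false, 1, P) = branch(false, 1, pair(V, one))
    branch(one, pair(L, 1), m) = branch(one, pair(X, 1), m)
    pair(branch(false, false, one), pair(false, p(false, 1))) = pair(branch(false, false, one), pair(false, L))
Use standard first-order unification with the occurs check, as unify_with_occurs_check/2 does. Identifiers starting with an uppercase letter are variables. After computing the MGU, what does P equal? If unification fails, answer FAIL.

Decompose times/2: false = false,  pair(false, V) = pair(false, branch(one, one, X)).
Delete trivial equation false = false.
Decompose pair/2: false = false,  V = branch(one, one, X).
Delete trivial equation false = false.
Bind V := branch(one, one, X); substituting into the one remaining equation that mentions V gives: branch(false, 1, P) = branch(false, 1, pair(branch(one, one, X), one)).
Decompose branch/3: false = false,  1 = 1,  P = pair(branch(one, one, X), one).
Delete trivial equation false = false.
Delete trivial equation 1 = 1.
Bind P := pair(branch(one, one, X), one); no other remaining equation mentions P.
Decompose branch/3: one = one,  pair(L, 1) = pair(X, 1),  m = m.
Delete trivial equation one = one.
Decompose pair/2: L = X,  1 = 1.
Bind L := X; substituting into the one remaining equation that mentions L gives: pair(branch(false, false, one), pair(false, p(false, 1))) = pair(branch(false, false, one), pair(false, X)).
Delete trivial equation 1 = 1.
Delete trivial equation m = m.
Decompose pair/2: branch(false, false, one) = branch(false, false, one),  pair(false, p(false, 1)) = pair(false, X).
Delete trivial equation branch(false, false, one) = branch(false, false, one).
Decompose pair/2: false = false,  p(false, 1) = X.
Delete trivial equation false = false.
Bind X := p(false, 1). Substituting into the earlier bindings gives V := branch(one, one, p(false, 1)), P := pair(branch(one, one, p(false, 1)), one), L := p(false, 1).
MGU = { V -> branch(one, one, p(false, 1)), P -> pair(branch(one, one, p(false, 1)), one), L -> p(false, 1), X -> p(false, 1) }, so P -> pair(branch(one, one, p(false, 1)), one).

pair(branch(one, one, p(false, 1)), one)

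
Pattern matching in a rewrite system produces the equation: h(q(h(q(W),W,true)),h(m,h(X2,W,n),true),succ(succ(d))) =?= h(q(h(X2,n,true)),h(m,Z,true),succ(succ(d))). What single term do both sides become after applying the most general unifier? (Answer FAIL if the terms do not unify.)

Decompose h/3: q(h(q(W),W,true)) =?= q(h(X2,n,true)),  h(m,h(X2,W,n),true) =?= h(m,Z,true),  succ(succ(d)) =?= succ(succ(d)).
Decompose q/1: h(q(W),W,true) =?= h(X2,n,true).
Decompose h/3: q(W) =?= X2,  W =?= n,  true =?= true.
Bind X2 := q(W); substituting into the one remaining equation that mentions X2 gives: h(m,h(q(W),W,n),true) =?= h(m,Z,true).
Bind W := n; substituting into the one remaining equation that mentions W gives: h(m,h(q(n),n,n),true) =?= h(m,Z,true). Substituting into the earlier binding gives X2 := q(n).
Delete trivial equation true =?= true.
Decompose h/3: m =?= m,  h(q(n),n,n) =?= Z,  true =?= true.
Delete trivial equation m =?= m.
Bind Z := h(q(n),n,n); no other remaining equation mentions Z.
Delete trivial equation true =?= true.
Delete trivial equation succ(succ(d)) =?= succ(succ(d)).
Applying the MGU to either side gives h(q(h(q(n),n,true)),h(m,h(q(n),n,n),true),succ(succ(d))).

h(q(h(q(n),n,true)),h(m,h(q(n),n,n),true),succ(succ(d)))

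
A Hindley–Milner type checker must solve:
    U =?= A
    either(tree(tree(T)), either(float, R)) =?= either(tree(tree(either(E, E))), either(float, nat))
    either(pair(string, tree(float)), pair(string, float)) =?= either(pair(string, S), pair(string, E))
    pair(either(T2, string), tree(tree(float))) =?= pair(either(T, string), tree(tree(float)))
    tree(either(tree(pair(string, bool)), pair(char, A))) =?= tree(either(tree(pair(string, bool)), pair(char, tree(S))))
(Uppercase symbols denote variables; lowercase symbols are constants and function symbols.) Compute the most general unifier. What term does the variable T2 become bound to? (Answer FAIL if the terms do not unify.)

Bind U := A; no other remaining equation mentions U.
Decompose either/2: tree(tree(T)) =?= tree(tree(either(E, E))),  either(float, R) =?= either(float, nat).
Decompose tree/1: tree(T) =?= tree(either(E, E)).
Decompose tree/1: T =?= either(E, E).
Bind T := either(E, E); substituting into the one remaining equation that mentions T gives: pair(either(T2, string), tree(tree(float))) =?= pair(either(either(E, E), string), tree(tree(float))).
Decompose either/2: float =?= float,  R =?= nat.
Delete trivial equation float =?= float.
Bind R := nat; no other remaining equation mentions R.
Decompose either/2: pair(string, tree(float)) =?= pair(string, S),  pair(string, float) =?= pair(string, E).
Decompose pair/2: string =?= string,  tree(float) =?= S.
Delete trivial equation string =?= string.
Bind S := tree(float); substituting into the one remaining equation that mentions S gives: tree(either(tree(pair(string, bool)), pair(char, A))) =?= tree(either(tree(pair(string, bool)), pair(char, tree(tree(float))))).
Decompose pair/2: string =?= string,  float =?= E.
Delete trivial equation string =?= string.
Bind E := float; substituting into the one remaining equation that mentions E gives: pair(either(T2, string), tree(tree(float))) =?= pair(either(either(float, float), string), tree(tree(float))). Substituting into the earlier binding gives T := either(float, float).
Decompose pair/2: either(T2, string) =?= either(either(float, float), string),  tree(tree(float)) =?= tree(tree(float)).
Decompose either/2: T2 =?= either(float, float),  string =?= string.
Bind T2 := either(float, float); no other remaining equation mentions T2.
Delete trivial equation string =?= string.
Delete trivial equation tree(tree(float)) =?= tree(tree(float)).
Decompose tree/1: either(tree(pair(string, bool)), pair(char, A)) =?= either(tree(pair(string, bool)), pair(char, tree(tree(float)))).
Decompose either/2: tree(pair(string, bool)) =?= tree(pair(string, bool)),  pair(char, A) =?= pair(char, tree(tree(float))).
Delete trivial equation tree(pair(string, bool)) =?= tree(pair(string, bool)).
Decompose pair/2: char =?= char,  A =?= tree(tree(float)).
Delete trivial equation char =?= char.
Bind A := tree(tree(float)). Substituting into the earlier binding gives U := tree(tree(float)).
MGU = { U := tree(tree(float)), T := either(float, float), R := nat, S := tree(float), E := float, T2 := either(float, float), A := tree(tree(float)) }, so T2 := either(float, float).

either(float, float)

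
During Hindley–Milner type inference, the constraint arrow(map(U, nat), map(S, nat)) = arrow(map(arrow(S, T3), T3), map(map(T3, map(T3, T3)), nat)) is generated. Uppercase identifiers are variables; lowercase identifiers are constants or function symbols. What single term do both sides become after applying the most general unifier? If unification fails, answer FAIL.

Decompose arrow/2: map(U, nat) = map(arrow(S, T3), T3),  map(S, nat) = map(map(T3, map(T3, T3)), nat).
Decompose map/2: U = arrow(S, T3),  nat = T3.
Bind U := arrow(S, T3); no other remaining equation mentions U.
Bind T3 := nat; substituting into the remaining equation gives: map(S, nat) = map(map(nat, map(nat, nat)), nat). Substituting into the earlier binding gives U := arrow(S, nat).
Decompose map/2: S = map(nat, map(nat, nat)),  nat = nat.
Bind S := map(nat, map(nat, nat)); no other remaining equation mentions S. Substituting into the earlier binding gives U := arrow(map(nat, map(nat, nat)), nat).
Delete trivial equation nat = nat.
Applying the MGU to either side gives arrow(map(arrow(map(nat, map(nat, nat)), nat), nat), map(map(nat, map(nat, nat)), nat)).

arrow(map(arrow(map(nat, map(nat, nat)), nat), nat), map(map(nat, map(nat, nat)), nat))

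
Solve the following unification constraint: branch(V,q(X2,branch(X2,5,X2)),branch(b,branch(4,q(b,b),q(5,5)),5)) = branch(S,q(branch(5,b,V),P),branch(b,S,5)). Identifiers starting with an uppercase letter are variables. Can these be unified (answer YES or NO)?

YES

Decompose branch/3: V = S,  q(X2,branch(X2,5,X2)) = q(branch(5,b,V),P),  branch(b,branch(4,q(b,b),q(5,5)),5) = branch(b,S,5).
Bind V := S; substituting into the one remaining equation that mentions V gives: q(X2,branch(X2,5,X2)) = q(branch(5,b,S),P).
Decompose q/2: X2 = branch(5,b,S),  branch(X2,5,X2) = P.
Bind X2 := branch(5,b,S); substituting into the one remaining equation that mentions X2 gives: branch(branch(5,b,S),5,branch(5,b,S)) = P.
Bind P := branch(branch(5,b,S),5,branch(5,b,S)); no other remaining equation mentions P.
Decompose branch/3: b = b,  branch(4,q(b,b),q(5,5)) = S,  5 = 5.
Delete trivial equation b = b.
Bind S := branch(4,q(b,b),q(5,5)); no other remaining equation mentions S. Substituting into the earlier bindings gives V := branch(4,q(b,b),q(5,5)), X2 := branch(5,b,branch(4,q(b,b),q(5,5))), P := branch(branch(5,b,branch(4,q(b,b),q(5,5))),5,branch(5,b,branch(4,q(b,b),q(5,5)))).
Delete trivial equation 5 = 5.
No equations remain and no clash or occurs-check failure arose, so a unifier exists.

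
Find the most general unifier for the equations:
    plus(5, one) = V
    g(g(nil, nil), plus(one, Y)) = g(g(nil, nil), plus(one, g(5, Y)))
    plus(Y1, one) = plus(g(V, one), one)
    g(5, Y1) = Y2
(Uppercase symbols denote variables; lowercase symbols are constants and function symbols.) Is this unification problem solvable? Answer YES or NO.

NO

Bind V := plus(5, one); substituting into the one remaining equation that mentions V gives: plus(Y1, one) = plus(g(plus(5, one), one), one).
Decompose g/2: g(nil, nil) = g(nil, nil),  plus(one, Y) = plus(one, g(5, Y)).
Delete trivial equation g(nil, nil) = g(nil, nil).
Decompose plus/2: one = one,  Y = g(5, Y).
Delete trivial equation one = one.
Occurs check fails: Y occurs in g(5, Y); the equation Y = g(5, Y) has no finite solution.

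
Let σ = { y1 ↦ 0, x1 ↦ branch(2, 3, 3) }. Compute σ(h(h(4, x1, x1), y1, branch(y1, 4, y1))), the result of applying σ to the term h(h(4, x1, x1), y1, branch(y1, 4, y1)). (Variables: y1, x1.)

h(h(4, branch(2, 3, 3), branch(2, 3, 3)), 0, branch(0, 4, 0))

Replace each occurrence of y1 with 0.
Replace each occurrence of x1 with branch(2, 3, 3).
Result: h(h(4, branch(2, 3, 3), branch(2, 3, 3)), 0, branch(0, 4, 0)).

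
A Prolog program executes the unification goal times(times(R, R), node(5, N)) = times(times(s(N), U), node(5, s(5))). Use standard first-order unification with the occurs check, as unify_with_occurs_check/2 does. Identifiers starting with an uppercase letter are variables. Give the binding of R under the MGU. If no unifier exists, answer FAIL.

s(s(5))

Decompose times/2: times(R, R) = times(s(N), U),  node(5, N) = node(5, s(5)).
Decompose times/2: R = s(N),  R = U.
Bind R := s(N); substituting into the one remaining equation that mentions R gives: s(N) = U.
Bind U := s(N); no other remaining equation mentions U.
Decompose node/2: 5 = 5,  N = s(5).
Delete trivial equation 5 = 5.
Bind N := s(5). Substituting into the earlier bindings gives R := s(s(5)), U := s(s(5)).
MGU = { R -> s(s(5)), U -> s(s(5)), N -> s(5) }, so R -> s(s(5)).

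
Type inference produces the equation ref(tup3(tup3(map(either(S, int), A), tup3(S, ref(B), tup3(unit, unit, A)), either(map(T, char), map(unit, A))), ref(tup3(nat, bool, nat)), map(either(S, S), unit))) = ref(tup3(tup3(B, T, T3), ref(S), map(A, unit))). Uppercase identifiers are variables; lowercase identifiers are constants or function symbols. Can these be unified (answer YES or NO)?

Decompose ref/1: tup3(tup3(map(either(S, int), A), tup3(S, ref(B), tup3(unit, unit, A)), either(map(T, char), map(unit, A))), ref(tup3(nat, bool, nat)), map(either(S, S), unit)) = tup3(tup3(B, T, T3), ref(S), map(A, unit)).
Decompose tup3/3: tup3(map(either(S, int), A), tup3(S, ref(B), tup3(unit, unit, A)), either(map(T, char), map(unit, A))) = tup3(B, T, T3),  ref(tup3(nat, bool, nat)) = ref(S),  map(either(S, S), unit) = map(A, unit).
Decompose tup3/3: map(either(S, int), A) = B,  tup3(S, ref(B), tup3(unit, unit, A)) = T,  either(map(T, char), map(unit, A)) = T3.
Bind B := map(either(S, int), A); substituting into the one remaining equation that mentions B gives: tup3(S, ref(map(either(S, int), A)), tup3(unit, unit, A)) = T.
Bind T := tup3(S, ref(map(either(S, int), A)), tup3(unit, unit, A)); substituting into the one remaining equation that mentions T gives: either(map(tup3(S, ref(map(either(S, int), A)), tup3(unit, unit, A)), char), map(unit, A)) = T3.
Bind T3 := either(map(tup3(S, ref(map(either(S, int), A)), tup3(unit, unit, A)), char), map(unit, A)); no other remaining equation mentions T3.
Decompose ref/1: tup3(nat, bool, nat) = S.
Bind S := tup3(nat, bool, nat); substituting into the remaining equation gives: map(either(tup3(nat, bool, nat), tup3(nat, bool, nat)), unit) = map(A, unit). Substituting into the earlier bindings gives B := map(either(tup3(nat, bool, nat), int), A), T := tup3(tup3(nat, bool, nat), ref(map(either(tup3(nat, bool, nat), int), A)), tup3(unit, unit, A)), T3 := either(map(tup3(tup3(nat, bool, nat), ref(map(either(tup3(nat, bool, nat), int), A)), tup3(unit, unit, A)), char), map(unit, A)).
Decompose map/2: either(tup3(nat, bool, nat), tup3(nat, bool, nat)) = A,  unit = unit.
Bind A := either(tup3(nat, bool, nat), tup3(nat, bool, nat)); no other remaining equation mentions A. Substituting into the earlier bindings gives B := map(either(tup3(nat, bool, nat), int), either(tup3(nat, bool, nat), tup3(nat, bool, nat))), T := tup3(tup3(nat, bool, nat), ref(map(either(tup3(nat, bool, nat), int), either(tup3(nat, bool, nat), tup3(nat, bool, nat)))), tup3(unit, unit, either(tup3(nat, bool, nat), tup3(nat, bool, nat)))), T3 := either(map(tup3(tup3(nat, bool, nat), ref(map(either(tup3(nat, bool, nat), int), either(tup3(nat, bool, nat), tup3(nat, bool, nat)))), tup3(unit, unit, either(tup3(nat, bool, nat), tup3(nat, bool, nat)))), char), map(unit, either(tup3(nat, bool, nat), tup3(nat, bool, nat)))).
Delete trivial equation unit = unit.
No equations remain and no clash or occurs-check failure arose, so a unifier exists.

YES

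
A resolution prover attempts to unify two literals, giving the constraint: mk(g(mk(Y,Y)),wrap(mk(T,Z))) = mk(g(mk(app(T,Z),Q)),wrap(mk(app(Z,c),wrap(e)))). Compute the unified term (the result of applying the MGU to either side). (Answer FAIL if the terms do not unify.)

Decompose mk/2: g(mk(Y,Y)) = g(mk(app(T,Z),Q)),  wrap(mk(T,Z)) = wrap(mk(app(Z,c),wrap(e))).
Decompose g/1: mk(Y,Y) = mk(app(T,Z),Q).
Decompose mk/2: Y = app(T,Z),  Y = Q.
Bind Y := app(T,Z); substituting into the one remaining equation that mentions Y gives: app(T,Z) = Q.
Bind Q := app(T,Z); no other remaining equation mentions Q.
Decompose wrap/1: mk(T,Z) = mk(app(Z,c),wrap(e)).
Decompose mk/2: T = app(Z,c),  Z = wrap(e).
Bind T := app(Z,c); no other remaining equation mentions T. Substituting into the earlier bindings gives Y := app(app(Z,c),Z), Q := app(app(Z,c),Z).
Bind Z := wrap(e). Substituting into the earlier bindings gives Y := app(app(wrap(e),c),wrap(e)), Q := app(app(wrap(e),c),wrap(e)), T := app(wrap(e),c).
Applying the MGU to either side gives mk(g(mk(app(app(wrap(e),c),wrap(e)),app(app(wrap(e),c),wrap(e)))),wrap(mk(app(wrap(e),c),wrap(e)))).

mk(g(mk(app(app(wrap(e),c),wrap(e)),app(app(wrap(e),c),wrap(e)))),wrap(mk(app(wrap(e),c),wrap(e))))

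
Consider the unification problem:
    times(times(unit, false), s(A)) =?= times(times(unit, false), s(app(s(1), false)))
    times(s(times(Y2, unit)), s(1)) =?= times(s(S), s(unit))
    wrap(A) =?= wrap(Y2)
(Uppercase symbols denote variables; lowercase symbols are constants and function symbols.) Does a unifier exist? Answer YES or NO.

Decompose times/2: times(unit, false) =?= times(unit, false),  s(A) =?= s(app(s(1), false)).
Delete trivial equation times(unit, false) =?= times(unit, false).
Decompose s/1: A =?= app(s(1), false).
Bind A := app(s(1), false); substituting into the one remaining equation that mentions A gives: wrap(app(s(1), false)) =?= wrap(Y2).
Decompose times/2: s(times(Y2, unit)) =?= s(S),  s(1) =?= s(unit).
Decompose s/1: times(Y2, unit) =?= S.
Bind S := times(Y2, unit); no other remaining equation mentions S.
Decompose s/1: 1 =?= unit.
Clash: constants 1 and unit differ; no unifier exists.

NO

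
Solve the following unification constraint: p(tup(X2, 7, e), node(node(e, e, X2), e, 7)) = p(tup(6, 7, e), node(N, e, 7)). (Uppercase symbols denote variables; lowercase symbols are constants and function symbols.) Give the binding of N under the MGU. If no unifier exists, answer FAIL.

Decompose p/2: tup(X2, 7, e) = tup(6, 7, e),  node(node(e, e, X2), e, 7) = node(N, e, 7).
Decompose tup/3: X2 = 6,  7 = 7,  e = e.
Bind X2 := 6; substituting into the one remaining equation that mentions X2 gives: node(node(e, e, 6), e, 7) = node(N, e, 7).
Delete trivial equation 7 = 7.
Delete trivial equation e = e.
Decompose node/3: node(e, e, 6) = N,  e = e,  7 = 7.
Bind N := node(e, e, 6); no other remaining equation mentions N.
Delete trivial equation e = e.
Delete trivial equation 7 = 7.
MGU = { X2 := 6, N := node(e, e, 6) }, so N := node(e, e, 6).

node(e, e, 6)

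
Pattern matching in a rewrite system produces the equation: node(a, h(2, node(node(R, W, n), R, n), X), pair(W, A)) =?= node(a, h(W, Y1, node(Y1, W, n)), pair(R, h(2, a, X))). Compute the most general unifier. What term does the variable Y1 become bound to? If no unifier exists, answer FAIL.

Decompose node/3: a =?= a,  h(2, node(node(R, W, n), R, n), X) =?= h(W, Y1, node(Y1, W, n)),  pair(W, A) =?= pair(R, h(2, a, X)).
Delete trivial equation a =?= a.
Decompose h/3: 2 =?= W,  node(node(R, W, n), R, n) =?= Y1,  X =?= node(Y1, W, n).
Bind W := 2; substituting into the remaining equations gives: node(node(R, 2, n), R, n) =?= Y1,  X =?= node(Y1, 2, n),  pair(2, A) =?= pair(R, h(2, a, X)).
Bind Y1 := node(node(R, 2, n), R, n); substituting into the one remaining equation that mentions Y1 gives: X =?= node(node(node(R, 2, n), R, n), 2, n).
Bind X := node(node(node(R, 2, n), R, n), 2, n); substituting into the remaining equation gives: pair(2, A) =?= pair(R, h(2, a, node(node(node(R, 2, n), R, n), 2, n))).
Decompose pair/2: 2 =?= R,  A =?= h(2, a, node(node(node(R, 2, n), R, n), 2, n)).
Bind R := 2; substituting into the remaining equation gives: A =?= h(2, a, node(node(node(2, 2, n), 2, n), 2, n)). Substituting into the earlier bindings gives Y1 := node(node(2, 2, n), 2, n), X := node(node(node(2, 2, n), 2, n), 2, n).
Bind A := h(2, a, node(node(node(2, 2, n), 2, n), 2, n)).
MGU = { W ↦ 2, Y1 ↦ node(node(2, 2, n), 2, n), X ↦ node(node(node(2, 2, n), 2, n), 2, n), R ↦ 2, A ↦ h(2, a, node(node(node(2, 2, n), 2, n), 2, n)) }, so Y1 ↦ node(node(2, 2, n), 2, n).

node(node(2, 2, n), 2, n)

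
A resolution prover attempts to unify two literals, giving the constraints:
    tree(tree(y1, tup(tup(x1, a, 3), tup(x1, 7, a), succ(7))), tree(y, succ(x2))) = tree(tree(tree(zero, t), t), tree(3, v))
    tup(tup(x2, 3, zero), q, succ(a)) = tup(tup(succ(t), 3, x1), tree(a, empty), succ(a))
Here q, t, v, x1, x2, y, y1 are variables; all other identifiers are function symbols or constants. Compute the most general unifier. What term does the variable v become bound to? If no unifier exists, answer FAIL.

succ(succ(tup(tup(zero, a, 3), tup(zero, 7, a), succ(7))))

Decompose tree/2: tree(y1, tup(tup(x1, a, 3), tup(x1, 7, a), succ(7))) = tree(tree(zero, t), t),  tree(y, succ(x2)) = tree(3, v).
Decompose tree/2: y1 = tree(zero, t),  tup(tup(x1, a, 3), tup(x1, 7, a), succ(7)) = t.
Bind y1 := tree(zero, t); no other remaining equation mentions y1.
Bind t := tup(tup(x1, a, 3), tup(x1, 7, a), succ(7)); substituting into the one remaining equation that mentions t gives: tup(tup(x2, 3, zero), q, succ(a)) = tup(tup(succ(tup(tup(x1, a, 3), tup(x1, 7, a), succ(7))), 3, x1), tree(a, empty), succ(a)). Substituting into the earlier binding gives y1 := tree(zero, tup(tup(x1, a, 3), tup(x1, 7, a), succ(7))).
Decompose tree/2: y = 3,  succ(x2) = v.
Bind y := 3; no other remaining equation mentions y.
Bind v := succ(x2); no other remaining equation mentions v.
Decompose tup/3: tup(x2, 3, zero) = tup(succ(tup(tup(x1, a, 3), tup(x1, 7, a), succ(7))), 3, x1),  q = tree(a, empty),  succ(a) = succ(a).
Decompose tup/3: x2 = succ(tup(tup(x1, a, 3), tup(x1, 7, a), succ(7))),  3 = 3,  zero = x1.
Bind x2 := succ(tup(tup(x1, a, 3), tup(x1, 7, a), succ(7))); no other remaining equation mentions x2. Substituting into the earlier binding gives v := succ(succ(tup(tup(x1, a, 3), tup(x1, 7, a), succ(7)))).
Delete trivial equation 3 = 3.
Bind x1 := zero; no other remaining equation mentions x1. Substituting into the earlier bindings gives y1 := tree(zero, tup(tup(zero, a, 3), tup(zero, 7, a), succ(7))), t := tup(tup(zero, a, 3), tup(zero, 7, a), succ(7)), v := succ(succ(tup(tup(zero, a, 3), tup(zero, 7, a), succ(7)))), x2 := succ(tup(tup(zero, a, 3), tup(zero, 7, a), succ(7))).
Bind q := tree(a, empty); no other remaining equation mentions q.
Delete trivial equation succ(a) = succ(a).
MGU = { y1 := tree(zero, tup(tup(zero, a, 3), tup(zero, 7, a), succ(7))), t := tup(tup(zero, a, 3), tup(zero, 7, a), succ(7)), y := 3, v := succ(succ(tup(tup(zero, a, 3), tup(zero, 7, a), succ(7)))), x2 := succ(tup(tup(zero, a, 3), tup(zero, 7, a), succ(7))), x1 := zero, q := tree(a, empty) }, so v := succ(succ(tup(tup(zero, a, 3), tup(zero, 7, a), succ(7)))).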